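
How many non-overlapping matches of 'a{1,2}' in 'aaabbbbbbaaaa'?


Pattern 'a{1,2}' matches between 1 and 2 consecutive a's (greedy).
String: 'aaabbbbbbaaaa'
Finding runs of a's and applying greedy matching:
  Run at pos 0: 'aaa' (length 3)
  Run at pos 9: 'aaaa' (length 4)
Matches: ['aa', 'a', 'aa', 'aa']
Count: 4

4


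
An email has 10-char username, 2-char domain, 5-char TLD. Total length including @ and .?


An email address has format: username@domain.tld
Username length: 10
'@' character: 1
Domain length: 2
'.' character: 1
TLD length: 5
Total = 10 + 1 + 2 + 1 + 5 = 19

19


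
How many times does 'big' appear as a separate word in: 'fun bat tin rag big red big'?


Scanning each word for exact match 'big':
  Word 1: 'fun' -> no
  Word 2: 'bat' -> no
  Word 3: 'tin' -> no
  Word 4: 'rag' -> no
  Word 5: 'big' -> MATCH
  Word 6: 'red' -> no
  Word 7: 'big' -> MATCH
Total matches: 2

2


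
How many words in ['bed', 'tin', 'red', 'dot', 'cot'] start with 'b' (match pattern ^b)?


Pattern ^b anchors to start of word. Check which words begin with 'b':
  'bed' -> MATCH (starts with 'b')
  'tin' -> no
  'red' -> no
  'dot' -> no
  'cot' -> no
Matching words: ['bed']
Count: 1

1


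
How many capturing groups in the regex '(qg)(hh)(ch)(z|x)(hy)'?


To count capturing groups, count each '(' that starts a group.
Pattern: '(qg)(hh)(ch)(z|x)(hy)'
Walking through the pattern:
  Position 0: '(' -> group #1
  Position 4: '(' -> group #2
  Position 8: '(' -> group #3
  Position 12: '(' -> group #4
  Position 17: '(' -> group #5
Total capturing groups: 5

5


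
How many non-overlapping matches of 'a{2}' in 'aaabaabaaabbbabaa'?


Pattern 'a{2}' matches exactly 2 consecutive a's (greedy, non-overlapping).
String: 'aaabaabaaabbbabaa'
Scanning for runs of a's:
  Run at pos 0: 'aaa' (length 3) -> 1 match(es)
  Run at pos 4: 'aa' (length 2) -> 1 match(es)
  Run at pos 7: 'aaa' (length 3) -> 1 match(es)
  Run at pos 13: 'a' (length 1) -> 0 match(es)
  Run at pos 15: 'aa' (length 2) -> 1 match(es)
Matches found: ['aa', 'aa', 'aa', 'aa']
Total: 4

4


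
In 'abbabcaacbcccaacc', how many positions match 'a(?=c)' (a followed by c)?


Lookahead 'a(?=c)' matches 'a' only when followed by 'c'.
String: 'abbabcaacbcccaacc'
Checking each position where char is 'a':
  pos 0: 'a' -> no (next='b')
  pos 3: 'a' -> no (next='b')
  pos 6: 'a' -> no (next='a')
  pos 7: 'a' -> MATCH (next='c')
  pos 13: 'a' -> no (next='a')
  pos 14: 'a' -> MATCH (next='c')
Matching positions: [7, 14]
Count: 2

2


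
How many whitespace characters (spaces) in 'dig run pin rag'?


\s matches whitespace characters (spaces, tabs, etc.).
Text: 'dig run pin rag'
This text has 4 words separated by spaces.
Number of spaces = number of words - 1 = 4 - 1 = 3

3


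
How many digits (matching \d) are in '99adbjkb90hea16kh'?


\d matches any digit 0-9.
Scanning '99adbjkb90hea16kh':
  pos 0: '9' -> DIGIT
  pos 1: '9' -> DIGIT
  pos 8: '9' -> DIGIT
  pos 9: '0' -> DIGIT
  pos 13: '1' -> DIGIT
  pos 14: '6' -> DIGIT
Digits found: ['9', '9', '9', '0', '1', '6']
Total: 6

6


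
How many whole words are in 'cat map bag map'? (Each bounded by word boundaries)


Word boundaries (\b) mark the start/end of each word.
Text: 'cat map bag map'
Splitting by whitespace:
  Word 1: 'cat'
  Word 2: 'map'
  Word 3: 'bag'
  Word 4: 'map'
Total whole words: 4

4


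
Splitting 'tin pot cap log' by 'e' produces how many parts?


Splitting by 'e' breaks the string at each occurrence of the separator.
Text: 'tin pot cap log'
Parts after split:
  Part 1: 'tin pot cap log'
Total parts: 1

1


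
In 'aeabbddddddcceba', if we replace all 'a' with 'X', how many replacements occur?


re.sub('a', 'X', text) replaces every occurrence of 'a' with 'X'.
Text: 'aeabbddddddcceba'
Scanning for 'a':
  pos 0: 'a' -> replacement #1
  pos 2: 'a' -> replacement #2
  pos 15: 'a' -> replacement #3
Total replacements: 3

3


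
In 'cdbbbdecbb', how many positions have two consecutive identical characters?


Looking for consecutive identical characters in 'cdbbbdecbb':
  pos 0-1: 'c' vs 'd' -> different
  pos 1-2: 'd' vs 'b' -> different
  pos 2-3: 'b' vs 'b' -> MATCH ('bb')
  pos 3-4: 'b' vs 'b' -> MATCH ('bb')
  pos 4-5: 'b' vs 'd' -> different
  pos 5-6: 'd' vs 'e' -> different
  pos 6-7: 'e' vs 'c' -> different
  pos 7-8: 'c' vs 'b' -> different
  pos 8-9: 'b' vs 'b' -> MATCH ('bb')
Consecutive identical pairs: ['bb', 'bb', 'bb']
Count: 3

3


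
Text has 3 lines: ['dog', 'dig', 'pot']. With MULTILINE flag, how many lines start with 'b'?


With MULTILINE flag, ^ matches the start of each line.
Lines: ['dog', 'dig', 'pot']
Checking which lines start with 'b':
  Line 1: 'dog' -> no
  Line 2: 'dig' -> no
  Line 3: 'pot' -> no
Matching lines: []
Count: 0

0


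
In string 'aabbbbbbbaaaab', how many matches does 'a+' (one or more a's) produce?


Pattern 'a+' matches one or more consecutive a's.
String: 'aabbbbbbbaaaab'
Scanning for runs of a:
  Match 1: 'aa' (length 2)
  Match 2: 'aaaa' (length 4)
Total matches: 2

2


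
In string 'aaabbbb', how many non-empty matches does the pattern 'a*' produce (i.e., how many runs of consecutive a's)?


Pattern 'a*' matches zero or more a's. We want non-empty runs of consecutive a's.
String: 'aaabbbb'
Walking through the string to find runs of a's:
  Run 1: positions 0-2 -> 'aaa'
Non-empty runs found: ['aaa']
Count: 1

1


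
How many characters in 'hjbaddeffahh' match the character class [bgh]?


Character class [bgh] matches any of: {b, g, h}
Scanning string 'hjbaddeffahh' character by character:
  pos 0: 'h' -> MATCH
  pos 1: 'j' -> no
  pos 2: 'b' -> MATCH
  pos 3: 'a' -> no
  pos 4: 'd' -> no
  pos 5: 'd' -> no
  pos 6: 'e' -> no
  pos 7: 'f' -> no
  pos 8: 'f' -> no
  pos 9: 'a' -> no
  pos 10: 'h' -> MATCH
  pos 11: 'h' -> MATCH
Total matches: 4

4


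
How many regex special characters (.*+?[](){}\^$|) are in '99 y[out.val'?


Regex special characters are: . * + ? [ ] ( ) { } \ ^ $ |
Scanning '99 y[out.val':
  pos 4: '[' -> SPECIAL
  pos 8: '.' -> SPECIAL
Special chars found: ['[', '.']
Total: 2

2


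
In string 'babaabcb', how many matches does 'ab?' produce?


Pattern 'ab?' matches 'a' optionally followed by 'b'.
String: 'babaabcb'
Scanning left to right for 'a' then checking next char:
  Match 1: 'ab' (a followed by b)
  Match 2: 'a' (a not followed by b)
  Match 3: 'ab' (a followed by b)
Total matches: 3

3


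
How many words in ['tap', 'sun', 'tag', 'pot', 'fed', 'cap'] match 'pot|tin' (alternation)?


Alternation 'pot|tin' matches either 'pot' or 'tin'.
Checking each word:
  'tap' -> no
  'sun' -> no
  'tag' -> no
  'pot' -> MATCH
  'fed' -> no
  'cap' -> no
Matches: ['pot']
Count: 1

1


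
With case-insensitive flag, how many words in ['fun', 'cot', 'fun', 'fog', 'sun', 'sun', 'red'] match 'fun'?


Case-insensitive matching: compare each word's lowercase form to 'fun'.
  'fun' -> lower='fun' -> MATCH
  'cot' -> lower='cot' -> no
  'fun' -> lower='fun' -> MATCH
  'fog' -> lower='fog' -> no
  'sun' -> lower='sun' -> no
  'sun' -> lower='sun' -> no
  'red' -> lower='red' -> no
Matches: ['fun', 'fun']
Count: 2

2


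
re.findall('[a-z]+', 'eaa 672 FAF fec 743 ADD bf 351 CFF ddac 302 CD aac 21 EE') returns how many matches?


Pattern '[a-z]+' finds one or more lowercase letters.
Text: 'eaa 672 FAF fec 743 ADD bf 351 CFF ddac 302 CD aac 21 EE'
Scanning for matches:
  Match 1: 'eaa'
  Match 2: 'fec'
  Match 3: 'bf'
  Match 4: 'ddac'
  Match 5: 'aac'
Total matches: 5

5


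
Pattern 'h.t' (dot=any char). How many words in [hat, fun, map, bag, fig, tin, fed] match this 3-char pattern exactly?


Pattern 'h.t' means: starts with 'h', any single char, ends with 't'.
Checking each word (must be exactly 3 chars):
  'hat' (len=3): MATCH
  'fun' (len=3): no
  'map' (len=3): no
  'bag' (len=3): no
  'fig' (len=3): no
  'tin' (len=3): no
  'fed' (len=3): no
Matching words: ['hat']
Total: 1

1


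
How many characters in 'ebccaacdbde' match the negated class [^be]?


Negated class [^be] matches any char NOT in {b, e}
Scanning 'ebccaacdbde':
  pos 0: 'e' -> no (excluded)
  pos 1: 'b' -> no (excluded)
  pos 2: 'c' -> MATCH
  pos 3: 'c' -> MATCH
  pos 4: 'a' -> MATCH
  pos 5: 'a' -> MATCH
  pos 6: 'c' -> MATCH
  pos 7: 'd' -> MATCH
  pos 8: 'b' -> no (excluded)
  pos 9: 'd' -> MATCH
  pos 10: 'e' -> no (excluded)
Total matches: 7

7


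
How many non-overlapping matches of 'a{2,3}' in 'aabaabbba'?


Pattern 'a{2,3}' matches between 2 and 3 consecutive a's (greedy).
String: 'aabaabbba'
Finding runs of a's and applying greedy matching:
  Run at pos 0: 'aa' (length 2)
  Run at pos 3: 'aa' (length 2)
  Run at pos 8: 'a' (length 1)
Matches: ['aa', 'aa']
Count: 2

2


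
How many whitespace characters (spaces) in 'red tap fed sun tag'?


\s matches whitespace characters (spaces, tabs, etc.).
Text: 'red tap fed sun tag'
This text has 5 words separated by spaces.
Number of spaces = number of words - 1 = 5 - 1 = 4

4


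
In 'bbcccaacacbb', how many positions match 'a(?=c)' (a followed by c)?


Lookahead 'a(?=c)' matches 'a' only when followed by 'c'.
String: 'bbcccaacacbb'
Checking each position where char is 'a':
  pos 5: 'a' -> no (next='a')
  pos 6: 'a' -> MATCH (next='c')
  pos 8: 'a' -> MATCH (next='c')
Matching positions: [6, 8]
Count: 2

2


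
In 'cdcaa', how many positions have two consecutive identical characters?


Looking for consecutive identical characters in 'cdcaa':
  pos 0-1: 'c' vs 'd' -> different
  pos 1-2: 'd' vs 'c' -> different
  pos 2-3: 'c' vs 'a' -> different
  pos 3-4: 'a' vs 'a' -> MATCH ('aa')
Consecutive identical pairs: ['aa']
Count: 1

1


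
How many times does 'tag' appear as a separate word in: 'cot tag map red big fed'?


Scanning each word for exact match 'tag':
  Word 1: 'cot' -> no
  Word 2: 'tag' -> MATCH
  Word 3: 'map' -> no
  Word 4: 'red' -> no
  Word 5: 'big' -> no
  Word 6: 'fed' -> no
Total matches: 1

1


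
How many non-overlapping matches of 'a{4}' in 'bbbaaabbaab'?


Pattern 'a{4}' matches exactly 4 consecutive a's (greedy, non-overlapping).
String: 'bbbaaabbaab'
Scanning for runs of a's:
  Run at pos 3: 'aaa' (length 3) -> 0 match(es)
  Run at pos 8: 'aa' (length 2) -> 0 match(es)
Matches found: []
Total: 0

0


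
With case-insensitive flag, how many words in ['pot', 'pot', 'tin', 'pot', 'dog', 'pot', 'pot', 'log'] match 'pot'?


Case-insensitive matching: compare each word's lowercase form to 'pot'.
  'pot' -> lower='pot' -> MATCH
  'pot' -> lower='pot' -> MATCH
  'tin' -> lower='tin' -> no
  'pot' -> lower='pot' -> MATCH
  'dog' -> lower='dog' -> no
  'pot' -> lower='pot' -> MATCH
  'pot' -> lower='pot' -> MATCH
  'log' -> lower='log' -> no
Matches: ['pot', 'pot', 'pot', 'pot', 'pot']
Count: 5

5


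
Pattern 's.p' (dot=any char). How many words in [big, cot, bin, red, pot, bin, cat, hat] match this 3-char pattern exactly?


Pattern 's.p' means: starts with 's', any single char, ends with 'p'.
Checking each word (must be exactly 3 chars):
  'big' (len=3): no
  'cot' (len=3): no
  'bin' (len=3): no
  'red' (len=3): no
  'pot' (len=3): no
  'bin' (len=3): no
  'cat' (len=3): no
  'hat' (len=3): no
Matching words: []
Total: 0

0


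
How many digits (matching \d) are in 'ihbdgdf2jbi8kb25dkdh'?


\d matches any digit 0-9.
Scanning 'ihbdgdf2jbi8kb25dkdh':
  pos 7: '2' -> DIGIT
  pos 11: '8' -> DIGIT
  pos 14: '2' -> DIGIT
  pos 15: '5' -> DIGIT
Digits found: ['2', '8', '2', '5']
Total: 4

4


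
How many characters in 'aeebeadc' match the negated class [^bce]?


Negated class [^bce] matches any char NOT in {b, c, e}
Scanning 'aeebeadc':
  pos 0: 'a' -> MATCH
  pos 1: 'e' -> no (excluded)
  pos 2: 'e' -> no (excluded)
  pos 3: 'b' -> no (excluded)
  pos 4: 'e' -> no (excluded)
  pos 5: 'a' -> MATCH
  pos 6: 'd' -> MATCH
  pos 7: 'c' -> no (excluded)
Total matches: 3

3


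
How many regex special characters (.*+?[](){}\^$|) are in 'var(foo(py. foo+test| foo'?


Regex special characters are: . * + ? [ ] ( ) { } \ ^ $ |
Scanning 'var(foo(py. foo+test| foo':
  pos 3: '(' -> SPECIAL
  pos 7: '(' -> SPECIAL
  pos 10: '.' -> SPECIAL
  pos 15: '+' -> SPECIAL
  pos 20: '|' -> SPECIAL
Special chars found: ['(', '(', '.', '+', '|']
Total: 5

5


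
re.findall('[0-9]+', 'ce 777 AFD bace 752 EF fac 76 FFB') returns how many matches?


Pattern '[0-9]+' finds one or more digits.
Text: 'ce 777 AFD bace 752 EF fac 76 FFB'
Scanning for matches:
  Match 1: '777'
  Match 2: '752'
  Match 3: '76'
Total matches: 3

3


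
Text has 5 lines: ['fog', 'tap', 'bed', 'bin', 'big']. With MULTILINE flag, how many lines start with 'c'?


With MULTILINE flag, ^ matches the start of each line.
Lines: ['fog', 'tap', 'bed', 'bin', 'big']
Checking which lines start with 'c':
  Line 1: 'fog' -> no
  Line 2: 'tap' -> no
  Line 3: 'bed' -> no
  Line 4: 'bin' -> no
  Line 5: 'big' -> no
Matching lines: []
Count: 0

0


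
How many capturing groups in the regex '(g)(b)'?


To count capturing groups, count each '(' that starts a group.
Pattern: '(g)(b)'
Walking through the pattern:
  Position 0: '(' -> group #1
  Position 3: '(' -> group #2
Total capturing groups: 2

2


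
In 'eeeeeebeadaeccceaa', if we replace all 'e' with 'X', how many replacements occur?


re.sub('e', 'X', text) replaces every occurrence of 'e' with 'X'.
Text: 'eeeeeebeadaeccceaa'
Scanning for 'e':
  pos 0: 'e' -> replacement #1
  pos 1: 'e' -> replacement #2
  pos 2: 'e' -> replacement #3
  pos 3: 'e' -> replacement #4
  pos 4: 'e' -> replacement #5
  pos 5: 'e' -> replacement #6
  pos 7: 'e' -> replacement #7
  pos 11: 'e' -> replacement #8
  pos 15: 'e' -> replacement #9
Total replacements: 9

9


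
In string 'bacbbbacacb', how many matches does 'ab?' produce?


Pattern 'ab?' matches 'a' optionally followed by 'b'.
String: 'bacbbbacacb'
Scanning left to right for 'a' then checking next char:
  Match 1: 'a' (a not followed by b)
  Match 2: 'a' (a not followed by b)
  Match 3: 'a' (a not followed by b)
Total matches: 3

3


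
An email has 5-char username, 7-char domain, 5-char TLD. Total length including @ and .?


An email address has format: username@domain.tld
Username length: 5
'@' character: 1
Domain length: 7
'.' character: 1
TLD length: 5
Total = 5 + 1 + 7 + 1 + 5 = 19

19


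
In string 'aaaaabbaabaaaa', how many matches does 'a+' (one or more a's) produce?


Pattern 'a+' matches one or more consecutive a's.
String: 'aaaaabbaabaaaa'
Scanning for runs of a:
  Match 1: 'aaaaa' (length 5)
  Match 2: 'aa' (length 2)
  Match 3: 'aaaa' (length 4)
Total matches: 3

3


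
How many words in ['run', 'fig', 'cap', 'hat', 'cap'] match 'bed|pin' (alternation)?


Alternation 'bed|pin' matches either 'bed' or 'pin'.
Checking each word:
  'run' -> no
  'fig' -> no
  'cap' -> no
  'hat' -> no
  'cap' -> no
Matches: []
Count: 0

0


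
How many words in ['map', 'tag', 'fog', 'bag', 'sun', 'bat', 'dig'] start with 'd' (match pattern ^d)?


Pattern ^d anchors to start of word. Check which words begin with 'd':
  'map' -> no
  'tag' -> no
  'fog' -> no
  'bag' -> no
  'sun' -> no
  'bat' -> no
  'dig' -> MATCH (starts with 'd')
Matching words: ['dig']
Count: 1

1


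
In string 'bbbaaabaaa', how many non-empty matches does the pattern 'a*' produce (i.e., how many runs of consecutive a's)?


Pattern 'a*' matches zero or more a's. We want non-empty runs of consecutive a's.
String: 'bbbaaabaaa'
Walking through the string to find runs of a's:
  Run 1: positions 3-5 -> 'aaa'
  Run 2: positions 7-9 -> 'aaa'
Non-empty runs found: ['aaa', 'aaa']
Count: 2

2


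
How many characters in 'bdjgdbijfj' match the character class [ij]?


Character class [ij] matches any of: {i, j}
Scanning string 'bdjgdbijfj' character by character:
  pos 0: 'b' -> no
  pos 1: 'd' -> no
  pos 2: 'j' -> MATCH
  pos 3: 'g' -> no
  pos 4: 'd' -> no
  pos 5: 'b' -> no
  pos 6: 'i' -> MATCH
  pos 7: 'j' -> MATCH
  pos 8: 'f' -> no
  pos 9: 'j' -> MATCH
Total matches: 4

4


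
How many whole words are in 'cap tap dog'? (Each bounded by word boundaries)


Word boundaries (\b) mark the start/end of each word.
Text: 'cap tap dog'
Splitting by whitespace:
  Word 1: 'cap'
  Word 2: 'tap'
  Word 3: 'dog'
Total whole words: 3

3


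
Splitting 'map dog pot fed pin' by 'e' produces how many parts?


Splitting by 'e' breaks the string at each occurrence of the separator.
Text: 'map dog pot fed pin'
Parts after split:
  Part 1: 'map dog pot f'
  Part 2: 'd pin'
Total parts: 2

2


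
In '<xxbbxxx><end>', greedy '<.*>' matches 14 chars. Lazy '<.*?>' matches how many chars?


Greedy '<.*>' tries to match as MUCH as possible.
Lazy '<.*?>' tries to match as LITTLE as possible.

String: '<xxbbxxx><end>'
Greedy '<.*>' starts at first '<' and extends to the LAST '>': '<xxbbxxx><end>' (14 chars)
Lazy '<.*?>' starts at first '<' and stops at the FIRST '>': '<xxbbxxx>' (9 chars)

9


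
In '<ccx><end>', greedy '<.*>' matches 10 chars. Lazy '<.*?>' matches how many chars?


Greedy '<.*>' tries to match as MUCH as possible.
Lazy '<.*?>' tries to match as LITTLE as possible.

String: '<ccx><end>'
Greedy '<.*>' starts at first '<' and extends to the LAST '>': '<ccx><end>' (10 chars)
Lazy '<.*?>' starts at first '<' and stops at the FIRST '>': '<ccx>' (5 chars)

5


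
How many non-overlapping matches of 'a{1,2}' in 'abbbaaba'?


Pattern 'a{1,2}' matches between 1 and 2 consecutive a's (greedy).
String: 'abbbaaba'
Finding runs of a's and applying greedy matching:
  Run at pos 0: 'a' (length 1)
  Run at pos 4: 'aa' (length 2)
  Run at pos 7: 'a' (length 1)
Matches: ['a', 'aa', 'a']
Count: 3

3


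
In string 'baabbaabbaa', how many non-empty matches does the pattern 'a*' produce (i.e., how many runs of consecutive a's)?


Pattern 'a*' matches zero or more a's. We want non-empty runs of consecutive a's.
String: 'baabbaabbaa'
Walking through the string to find runs of a's:
  Run 1: positions 1-2 -> 'aa'
  Run 2: positions 5-6 -> 'aa'
  Run 3: positions 9-10 -> 'aa'
Non-empty runs found: ['aa', 'aa', 'aa']
Count: 3

3


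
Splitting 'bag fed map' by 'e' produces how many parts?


Splitting by 'e' breaks the string at each occurrence of the separator.
Text: 'bag fed map'
Parts after split:
  Part 1: 'bag f'
  Part 2: 'd map'
Total parts: 2

2


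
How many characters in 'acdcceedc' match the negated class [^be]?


Negated class [^be] matches any char NOT in {b, e}
Scanning 'acdcceedc':
  pos 0: 'a' -> MATCH
  pos 1: 'c' -> MATCH
  pos 2: 'd' -> MATCH
  pos 3: 'c' -> MATCH
  pos 4: 'c' -> MATCH
  pos 5: 'e' -> no (excluded)
  pos 6: 'e' -> no (excluded)
  pos 7: 'd' -> MATCH
  pos 8: 'c' -> MATCH
Total matches: 7

7


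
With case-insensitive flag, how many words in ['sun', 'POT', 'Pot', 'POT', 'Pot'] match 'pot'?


Case-insensitive matching: compare each word's lowercase form to 'pot'.
  'sun' -> lower='sun' -> no
  'POT' -> lower='pot' -> MATCH
  'Pot' -> lower='pot' -> MATCH
  'POT' -> lower='pot' -> MATCH
  'Pot' -> lower='pot' -> MATCH
Matches: ['POT', 'Pot', 'POT', 'Pot']
Count: 4

4


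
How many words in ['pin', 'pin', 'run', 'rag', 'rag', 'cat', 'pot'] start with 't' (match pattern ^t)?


Pattern ^t anchors to start of word. Check which words begin with 't':
  'pin' -> no
  'pin' -> no
  'run' -> no
  'rag' -> no
  'rag' -> no
  'cat' -> no
  'pot' -> no
Matching words: []
Count: 0

0


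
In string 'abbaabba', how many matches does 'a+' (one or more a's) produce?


Pattern 'a+' matches one or more consecutive a's.
String: 'abbaabba'
Scanning for runs of a:
  Match 1: 'a' (length 1)
  Match 2: 'aa' (length 2)
  Match 3: 'a' (length 1)
Total matches: 3

3


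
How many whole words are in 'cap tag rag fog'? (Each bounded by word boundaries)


Word boundaries (\b) mark the start/end of each word.
Text: 'cap tag rag fog'
Splitting by whitespace:
  Word 1: 'cap'
  Word 2: 'tag'
  Word 3: 'rag'
  Word 4: 'fog'
Total whole words: 4

4


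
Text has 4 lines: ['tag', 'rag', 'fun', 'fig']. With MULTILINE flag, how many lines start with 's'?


With MULTILINE flag, ^ matches the start of each line.
Lines: ['tag', 'rag', 'fun', 'fig']
Checking which lines start with 's':
  Line 1: 'tag' -> no
  Line 2: 'rag' -> no
  Line 3: 'fun' -> no
  Line 4: 'fig' -> no
Matching lines: []
Count: 0

0


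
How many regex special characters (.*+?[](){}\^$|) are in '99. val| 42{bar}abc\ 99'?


Regex special characters are: . * + ? [ ] ( ) { } \ ^ $ |
Scanning '99. val| 42{bar}abc\ 99':
  pos 2: '.' -> SPECIAL
  pos 7: '|' -> SPECIAL
  pos 11: '{' -> SPECIAL
  pos 15: '}' -> SPECIAL
  pos 19: '\' -> SPECIAL
Special chars found: ['.', '|', '{', '}', '\\']
Total: 5

5


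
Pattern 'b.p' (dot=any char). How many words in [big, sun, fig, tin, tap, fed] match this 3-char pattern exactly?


Pattern 'b.p' means: starts with 'b', any single char, ends with 'p'.
Checking each word (must be exactly 3 chars):
  'big' (len=3): no
  'sun' (len=3): no
  'fig' (len=3): no
  'tin' (len=3): no
  'tap' (len=3): no
  'fed' (len=3): no
Matching words: []
Total: 0

0


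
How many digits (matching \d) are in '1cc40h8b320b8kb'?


\d matches any digit 0-9.
Scanning '1cc40h8b320b8kb':
  pos 0: '1' -> DIGIT
  pos 3: '4' -> DIGIT
  pos 4: '0' -> DIGIT
  pos 6: '8' -> DIGIT
  pos 8: '3' -> DIGIT
  pos 9: '2' -> DIGIT
  pos 10: '0' -> DIGIT
  pos 12: '8' -> DIGIT
Digits found: ['1', '4', '0', '8', '3', '2', '0', '8']
Total: 8

8


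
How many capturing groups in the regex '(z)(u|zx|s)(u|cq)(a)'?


To count capturing groups, count each '(' that starts a group.
Pattern: '(z)(u|zx|s)(u|cq)(a)'
Walking through the pattern:
  Position 0: '(' -> group #1
  Position 3: '(' -> group #2
  Position 11: '(' -> group #3
  Position 17: '(' -> group #4
Total capturing groups: 4

4


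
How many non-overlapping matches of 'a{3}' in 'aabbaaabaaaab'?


Pattern 'a{3}' matches exactly 3 consecutive a's (greedy, non-overlapping).
String: 'aabbaaabaaaab'
Scanning for runs of a's:
  Run at pos 0: 'aa' (length 2) -> 0 match(es)
  Run at pos 4: 'aaa' (length 3) -> 1 match(es)
  Run at pos 8: 'aaaa' (length 4) -> 1 match(es)
Matches found: ['aaa', 'aaa']
Total: 2

2


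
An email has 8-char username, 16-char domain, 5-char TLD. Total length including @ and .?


An email address has format: username@domain.tld
Username length: 8
'@' character: 1
Domain length: 16
'.' character: 1
TLD length: 5
Total = 8 + 1 + 16 + 1 + 5 = 31

31


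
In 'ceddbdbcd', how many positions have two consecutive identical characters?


Looking for consecutive identical characters in 'ceddbdbcd':
  pos 0-1: 'c' vs 'e' -> different
  pos 1-2: 'e' vs 'd' -> different
  pos 2-3: 'd' vs 'd' -> MATCH ('dd')
  pos 3-4: 'd' vs 'b' -> different
  pos 4-5: 'b' vs 'd' -> different
  pos 5-6: 'd' vs 'b' -> different
  pos 6-7: 'b' vs 'c' -> different
  pos 7-8: 'c' vs 'd' -> different
Consecutive identical pairs: ['dd']
Count: 1

1


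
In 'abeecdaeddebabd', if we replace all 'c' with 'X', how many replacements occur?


re.sub('c', 'X', text) replaces every occurrence of 'c' with 'X'.
Text: 'abeecdaeddebabd'
Scanning for 'c':
  pos 4: 'c' -> replacement #1
Total replacements: 1

1


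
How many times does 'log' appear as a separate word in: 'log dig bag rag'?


Scanning each word for exact match 'log':
  Word 1: 'log' -> MATCH
  Word 2: 'dig' -> no
  Word 3: 'bag' -> no
  Word 4: 'rag' -> no
Total matches: 1

1


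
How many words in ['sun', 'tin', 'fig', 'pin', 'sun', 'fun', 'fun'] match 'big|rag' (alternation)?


Alternation 'big|rag' matches either 'big' or 'rag'.
Checking each word:
  'sun' -> no
  'tin' -> no
  'fig' -> no
  'pin' -> no
  'sun' -> no
  'fun' -> no
  'fun' -> no
Matches: []
Count: 0

0


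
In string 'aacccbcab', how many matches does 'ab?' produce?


Pattern 'ab?' matches 'a' optionally followed by 'b'.
String: 'aacccbcab'
Scanning left to right for 'a' then checking next char:
  Match 1: 'a' (a not followed by b)
  Match 2: 'a' (a not followed by b)
  Match 3: 'ab' (a followed by b)
Total matches: 3

3


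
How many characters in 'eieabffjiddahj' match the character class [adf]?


Character class [adf] matches any of: {a, d, f}
Scanning string 'eieabffjiddahj' character by character:
  pos 0: 'e' -> no
  pos 1: 'i' -> no
  pos 2: 'e' -> no
  pos 3: 'a' -> MATCH
  pos 4: 'b' -> no
  pos 5: 'f' -> MATCH
  pos 6: 'f' -> MATCH
  pos 7: 'j' -> no
  pos 8: 'i' -> no
  pos 9: 'd' -> MATCH
  pos 10: 'd' -> MATCH
  pos 11: 'a' -> MATCH
  pos 12: 'h' -> no
  pos 13: 'j' -> no
Total matches: 6

6


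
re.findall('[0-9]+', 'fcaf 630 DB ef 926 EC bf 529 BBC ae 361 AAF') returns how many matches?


Pattern '[0-9]+' finds one or more digits.
Text: 'fcaf 630 DB ef 926 EC bf 529 BBC ae 361 AAF'
Scanning for matches:
  Match 1: '630'
  Match 2: '926'
  Match 3: '529'
  Match 4: '361'
Total matches: 4

4


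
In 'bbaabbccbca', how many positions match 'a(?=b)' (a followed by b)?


Lookahead 'a(?=b)' matches 'a' only when followed by 'b'.
String: 'bbaabbccbca'
Checking each position where char is 'a':
  pos 2: 'a' -> no (next='a')
  pos 3: 'a' -> MATCH (next='b')
Matching positions: [3]
Count: 1

1


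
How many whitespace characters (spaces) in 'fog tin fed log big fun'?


\s matches whitespace characters (spaces, tabs, etc.).
Text: 'fog tin fed log big fun'
This text has 6 words separated by spaces.
Number of spaces = number of words - 1 = 6 - 1 = 5

5


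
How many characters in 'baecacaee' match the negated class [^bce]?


Negated class [^bce] matches any char NOT in {b, c, e}
Scanning 'baecacaee':
  pos 0: 'b' -> no (excluded)
  pos 1: 'a' -> MATCH
  pos 2: 'e' -> no (excluded)
  pos 3: 'c' -> no (excluded)
  pos 4: 'a' -> MATCH
  pos 5: 'c' -> no (excluded)
  pos 6: 'a' -> MATCH
  pos 7: 'e' -> no (excluded)
  pos 8: 'e' -> no (excluded)
Total matches: 3

3


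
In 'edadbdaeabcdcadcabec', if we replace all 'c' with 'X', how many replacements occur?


re.sub('c', 'X', text) replaces every occurrence of 'c' with 'X'.
Text: 'edadbdaeabcdcadcabec'
Scanning for 'c':
  pos 10: 'c' -> replacement #1
  pos 12: 'c' -> replacement #2
  pos 15: 'c' -> replacement #3
  pos 19: 'c' -> replacement #4
Total replacements: 4

4


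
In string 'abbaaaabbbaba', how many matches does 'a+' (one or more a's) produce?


Pattern 'a+' matches one or more consecutive a's.
String: 'abbaaaabbbaba'
Scanning for runs of a:
  Match 1: 'a' (length 1)
  Match 2: 'aaaa' (length 4)
  Match 3: 'a' (length 1)
  Match 4: 'a' (length 1)
Total matches: 4

4


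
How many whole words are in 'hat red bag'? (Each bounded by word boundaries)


Word boundaries (\b) mark the start/end of each word.
Text: 'hat red bag'
Splitting by whitespace:
  Word 1: 'hat'
  Word 2: 'red'
  Word 3: 'bag'
Total whole words: 3

3


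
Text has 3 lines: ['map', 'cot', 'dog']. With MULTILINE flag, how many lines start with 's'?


With MULTILINE flag, ^ matches the start of each line.
Lines: ['map', 'cot', 'dog']
Checking which lines start with 's':
  Line 1: 'map' -> no
  Line 2: 'cot' -> no
  Line 3: 'dog' -> no
Matching lines: []
Count: 0

0


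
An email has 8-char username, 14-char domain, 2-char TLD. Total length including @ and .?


An email address has format: username@domain.tld
Username length: 8
'@' character: 1
Domain length: 14
'.' character: 1
TLD length: 2
Total = 8 + 1 + 14 + 1 + 2 = 26

26


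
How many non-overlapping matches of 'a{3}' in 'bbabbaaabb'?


Pattern 'a{3}' matches exactly 3 consecutive a's (greedy, non-overlapping).
String: 'bbabbaaabb'
Scanning for runs of a's:
  Run at pos 2: 'a' (length 1) -> 0 match(es)
  Run at pos 5: 'aaa' (length 3) -> 1 match(es)
Matches found: ['aaa']
Total: 1

1


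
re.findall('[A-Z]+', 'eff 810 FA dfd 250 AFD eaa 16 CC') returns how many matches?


Pattern '[A-Z]+' finds one or more uppercase letters.
Text: 'eff 810 FA dfd 250 AFD eaa 16 CC'
Scanning for matches:
  Match 1: 'FA'
  Match 2: 'AFD'
  Match 3: 'CC'
Total matches: 3

3


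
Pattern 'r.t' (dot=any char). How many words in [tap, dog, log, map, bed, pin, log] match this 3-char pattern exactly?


Pattern 'r.t' means: starts with 'r', any single char, ends with 't'.
Checking each word (must be exactly 3 chars):
  'tap' (len=3): no
  'dog' (len=3): no
  'log' (len=3): no
  'map' (len=3): no
  'bed' (len=3): no
  'pin' (len=3): no
  'log' (len=3): no
Matching words: []
Total: 0

0


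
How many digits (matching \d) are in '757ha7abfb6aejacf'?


\d matches any digit 0-9.
Scanning '757ha7abfb6aejacf':
  pos 0: '7' -> DIGIT
  pos 1: '5' -> DIGIT
  pos 2: '7' -> DIGIT
  pos 5: '7' -> DIGIT
  pos 10: '6' -> DIGIT
Digits found: ['7', '5', '7', '7', '6']
Total: 5

5


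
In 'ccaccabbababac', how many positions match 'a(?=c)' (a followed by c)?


Lookahead 'a(?=c)' matches 'a' only when followed by 'c'.
String: 'ccaccabbababac'
Checking each position where char is 'a':
  pos 2: 'a' -> MATCH (next='c')
  pos 5: 'a' -> no (next='b')
  pos 8: 'a' -> no (next='b')
  pos 10: 'a' -> no (next='b')
  pos 12: 'a' -> MATCH (next='c')
Matching positions: [2, 12]
Count: 2

2


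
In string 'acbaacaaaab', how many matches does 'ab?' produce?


Pattern 'ab?' matches 'a' optionally followed by 'b'.
String: 'acbaacaaaab'
Scanning left to right for 'a' then checking next char:
  Match 1: 'a' (a not followed by b)
  Match 2: 'a' (a not followed by b)
  Match 3: 'a' (a not followed by b)
  Match 4: 'a' (a not followed by b)
  Match 5: 'a' (a not followed by b)
  Match 6: 'a' (a not followed by b)
  Match 7: 'ab' (a followed by b)
Total matches: 7

7


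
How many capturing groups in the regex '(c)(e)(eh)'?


To count capturing groups, count each '(' that starts a group.
Pattern: '(c)(e)(eh)'
Walking through the pattern:
  Position 0: '(' -> group #1
  Position 3: '(' -> group #2
  Position 6: '(' -> group #3
Total capturing groups: 3

3


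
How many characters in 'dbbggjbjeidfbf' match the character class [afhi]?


Character class [afhi] matches any of: {a, f, h, i}
Scanning string 'dbbggjbjeidfbf' character by character:
  pos 0: 'd' -> no
  pos 1: 'b' -> no
  pos 2: 'b' -> no
  pos 3: 'g' -> no
  pos 4: 'g' -> no
  pos 5: 'j' -> no
  pos 6: 'b' -> no
  pos 7: 'j' -> no
  pos 8: 'e' -> no
  pos 9: 'i' -> MATCH
  pos 10: 'd' -> no
  pos 11: 'f' -> MATCH
  pos 12: 'b' -> no
  pos 13: 'f' -> MATCH
Total matches: 3

3


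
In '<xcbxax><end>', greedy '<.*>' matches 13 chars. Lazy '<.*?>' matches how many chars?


Greedy '<.*>' tries to match as MUCH as possible.
Lazy '<.*?>' tries to match as LITTLE as possible.

String: '<xcbxax><end>'
Greedy '<.*>' starts at first '<' and extends to the LAST '>': '<xcbxax><end>' (13 chars)
Lazy '<.*?>' starts at first '<' and stops at the FIRST '>': '<xcbxax>' (8 chars)

8


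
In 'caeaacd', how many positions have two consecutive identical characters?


Looking for consecutive identical characters in 'caeaacd':
  pos 0-1: 'c' vs 'a' -> different
  pos 1-2: 'a' vs 'e' -> different
  pos 2-3: 'e' vs 'a' -> different
  pos 3-4: 'a' vs 'a' -> MATCH ('aa')
  pos 4-5: 'a' vs 'c' -> different
  pos 5-6: 'c' vs 'd' -> different
Consecutive identical pairs: ['aa']
Count: 1

1


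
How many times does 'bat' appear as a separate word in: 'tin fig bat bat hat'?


Scanning each word for exact match 'bat':
  Word 1: 'tin' -> no
  Word 2: 'fig' -> no
  Word 3: 'bat' -> MATCH
  Word 4: 'bat' -> MATCH
  Word 5: 'hat' -> no
Total matches: 2

2


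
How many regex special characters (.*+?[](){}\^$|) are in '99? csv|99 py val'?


Regex special characters are: . * + ? [ ] ( ) { } \ ^ $ |
Scanning '99? csv|99 py val':
  pos 2: '?' -> SPECIAL
  pos 7: '|' -> SPECIAL
Special chars found: ['?', '|']
Total: 2

2


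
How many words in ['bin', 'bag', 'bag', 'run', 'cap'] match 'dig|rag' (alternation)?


Alternation 'dig|rag' matches either 'dig' or 'rag'.
Checking each word:
  'bin' -> no
  'bag' -> no
  'bag' -> no
  'run' -> no
  'cap' -> no
Matches: []
Count: 0

0


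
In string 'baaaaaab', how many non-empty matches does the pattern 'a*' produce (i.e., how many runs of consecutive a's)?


Pattern 'a*' matches zero or more a's. We want non-empty runs of consecutive a's.
String: 'baaaaaab'
Walking through the string to find runs of a's:
  Run 1: positions 1-6 -> 'aaaaaa'
Non-empty runs found: ['aaaaaa']
Count: 1

1


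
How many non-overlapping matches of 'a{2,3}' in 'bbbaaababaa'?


Pattern 'a{2,3}' matches between 2 and 3 consecutive a's (greedy).
String: 'bbbaaababaa'
Finding runs of a's and applying greedy matching:
  Run at pos 3: 'aaa' (length 3)
  Run at pos 7: 'a' (length 1)
  Run at pos 9: 'aa' (length 2)
Matches: ['aaa', 'aa']
Count: 2

2


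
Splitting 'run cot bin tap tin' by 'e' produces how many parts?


Splitting by 'e' breaks the string at each occurrence of the separator.
Text: 'run cot bin tap tin'
Parts after split:
  Part 1: 'run cot bin tap tin'
Total parts: 1

1


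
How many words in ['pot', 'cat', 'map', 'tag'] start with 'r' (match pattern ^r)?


Pattern ^r anchors to start of word. Check which words begin with 'r':
  'pot' -> no
  'cat' -> no
  'map' -> no
  'tag' -> no
Matching words: []
Count: 0

0


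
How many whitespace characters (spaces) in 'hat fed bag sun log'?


\s matches whitespace characters (spaces, tabs, etc.).
Text: 'hat fed bag sun log'
This text has 5 words separated by spaces.
Number of spaces = number of words - 1 = 5 - 1 = 4

4


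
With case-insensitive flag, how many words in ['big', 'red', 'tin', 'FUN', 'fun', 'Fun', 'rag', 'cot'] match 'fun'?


Case-insensitive matching: compare each word's lowercase form to 'fun'.
  'big' -> lower='big' -> no
  'red' -> lower='red' -> no
  'tin' -> lower='tin' -> no
  'FUN' -> lower='fun' -> MATCH
  'fun' -> lower='fun' -> MATCH
  'Fun' -> lower='fun' -> MATCH
  'rag' -> lower='rag' -> no
  'cot' -> lower='cot' -> no
Matches: ['FUN', 'fun', 'Fun']
Count: 3

3


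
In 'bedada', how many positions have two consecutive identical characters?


Looking for consecutive identical characters in 'bedada':
  pos 0-1: 'b' vs 'e' -> different
  pos 1-2: 'e' vs 'd' -> different
  pos 2-3: 'd' vs 'a' -> different
  pos 3-4: 'a' vs 'd' -> different
  pos 4-5: 'd' vs 'a' -> different
Consecutive identical pairs: []
Count: 0

0


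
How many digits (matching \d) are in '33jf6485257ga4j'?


\d matches any digit 0-9.
Scanning '33jf6485257ga4j':
  pos 0: '3' -> DIGIT
  pos 1: '3' -> DIGIT
  pos 4: '6' -> DIGIT
  pos 5: '4' -> DIGIT
  pos 6: '8' -> DIGIT
  pos 7: '5' -> DIGIT
  pos 8: '2' -> DIGIT
  pos 9: '5' -> DIGIT
  pos 10: '7' -> DIGIT
  pos 13: '4' -> DIGIT
Digits found: ['3', '3', '6', '4', '8', '5', '2', '5', '7', '4']
Total: 10

10


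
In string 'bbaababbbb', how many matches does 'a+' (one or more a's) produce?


Pattern 'a+' matches one or more consecutive a's.
String: 'bbaababbbb'
Scanning for runs of a:
  Match 1: 'aa' (length 2)
  Match 2: 'a' (length 1)
Total matches: 2

2


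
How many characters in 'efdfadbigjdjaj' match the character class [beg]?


Character class [beg] matches any of: {b, e, g}
Scanning string 'efdfadbigjdjaj' character by character:
  pos 0: 'e' -> MATCH
  pos 1: 'f' -> no
  pos 2: 'd' -> no
  pos 3: 'f' -> no
  pos 4: 'a' -> no
  pos 5: 'd' -> no
  pos 6: 'b' -> MATCH
  pos 7: 'i' -> no
  pos 8: 'g' -> MATCH
  pos 9: 'j' -> no
  pos 10: 'd' -> no
  pos 11: 'j' -> no
  pos 12: 'a' -> no
  pos 13: 'j' -> no
Total matches: 3

3


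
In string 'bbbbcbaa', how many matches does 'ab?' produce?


Pattern 'ab?' matches 'a' optionally followed by 'b'.
String: 'bbbbcbaa'
Scanning left to right for 'a' then checking next char:
  Match 1: 'a' (a not followed by b)
  Match 2: 'a' (a not followed by b)
Total matches: 2

2


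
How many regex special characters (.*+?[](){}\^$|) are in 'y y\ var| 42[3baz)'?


Regex special characters are: . * + ? [ ] ( ) { } \ ^ $ |
Scanning 'y y\ var| 42[3baz)':
  pos 3: '\' -> SPECIAL
  pos 8: '|' -> SPECIAL
  pos 12: '[' -> SPECIAL
  pos 17: ')' -> SPECIAL
Special chars found: ['\\', '|', '[', ')']
Total: 4

4


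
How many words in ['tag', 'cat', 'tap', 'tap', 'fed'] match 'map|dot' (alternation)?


Alternation 'map|dot' matches either 'map' or 'dot'.
Checking each word:
  'tag' -> no
  'cat' -> no
  'tap' -> no
  'tap' -> no
  'fed' -> no
Matches: []
Count: 0

0


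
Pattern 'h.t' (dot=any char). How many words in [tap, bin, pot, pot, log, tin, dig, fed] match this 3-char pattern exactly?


Pattern 'h.t' means: starts with 'h', any single char, ends with 't'.
Checking each word (must be exactly 3 chars):
  'tap' (len=3): no
  'bin' (len=3): no
  'pot' (len=3): no
  'pot' (len=3): no
  'log' (len=3): no
  'tin' (len=3): no
  'dig' (len=3): no
  'fed' (len=3): no
Matching words: []
Total: 0

0


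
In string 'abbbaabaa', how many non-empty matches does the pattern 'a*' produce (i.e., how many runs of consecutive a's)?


Pattern 'a*' matches zero or more a's. We want non-empty runs of consecutive a's.
String: 'abbbaabaa'
Walking through the string to find runs of a's:
  Run 1: positions 0-0 -> 'a'
  Run 2: positions 4-5 -> 'aa'
  Run 3: positions 7-8 -> 'aa'
Non-empty runs found: ['a', 'aa', 'aa']
Count: 3

3


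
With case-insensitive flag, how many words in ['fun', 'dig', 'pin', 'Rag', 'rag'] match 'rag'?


Case-insensitive matching: compare each word's lowercase form to 'rag'.
  'fun' -> lower='fun' -> no
  'dig' -> lower='dig' -> no
  'pin' -> lower='pin' -> no
  'Rag' -> lower='rag' -> MATCH
  'rag' -> lower='rag' -> MATCH
Matches: ['Rag', 'rag']
Count: 2

2


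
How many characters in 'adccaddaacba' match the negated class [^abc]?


Negated class [^abc] matches any char NOT in {a, b, c}
Scanning 'adccaddaacba':
  pos 0: 'a' -> no (excluded)
  pos 1: 'd' -> MATCH
  pos 2: 'c' -> no (excluded)
  pos 3: 'c' -> no (excluded)
  pos 4: 'a' -> no (excluded)
  pos 5: 'd' -> MATCH
  pos 6: 'd' -> MATCH
  pos 7: 'a' -> no (excluded)
  pos 8: 'a' -> no (excluded)
  pos 9: 'c' -> no (excluded)
  pos 10: 'b' -> no (excluded)
  pos 11: 'a' -> no (excluded)
Total matches: 3

3


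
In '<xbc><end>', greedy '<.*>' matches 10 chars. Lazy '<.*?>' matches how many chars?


Greedy '<.*>' tries to match as MUCH as possible.
Lazy '<.*?>' tries to match as LITTLE as possible.

String: '<xbc><end>'
Greedy '<.*>' starts at first '<' and extends to the LAST '>': '<xbc><end>' (10 chars)
Lazy '<.*?>' starts at first '<' and stops at the FIRST '>': '<xbc>' (5 chars)

5


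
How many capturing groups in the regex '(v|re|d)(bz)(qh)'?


To count capturing groups, count each '(' that starts a group.
Pattern: '(v|re|d)(bz)(qh)'
Walking through the pattern:
  Position 0: '(' -> group #1
  Position 8: '(' -> group #2
  Position 12: '(' -> group #3
Total capturing groups: 3

3


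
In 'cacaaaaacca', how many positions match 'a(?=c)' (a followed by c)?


Lookahead 'a(?=c)' matches 'a' only when followed by 'c'.
String: 'cacaaaaacca'
Checking each position where char is 'a':
  pos 1: 'a' -> MATCH (next='c')
  pos 3: 'a' -> no (next='a')
  pos 4: 'a' -> no (next='a')
  pos 5: 'a' -> no (next='a')
  pos 6: 'a' -> no (next='a')
  pos 7: 'a' -> MATCH (next='c')
Matching positions: [1, 7]
Count: 2

2


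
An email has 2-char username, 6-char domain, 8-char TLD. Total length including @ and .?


An email address has format: username@domain.tld
Username length: 2
'@' character: 1
Domain length: 6
'.' character: 1
TLD length: 8
Total = 2 + 1 + 6 + 1 + 8 = 18

18


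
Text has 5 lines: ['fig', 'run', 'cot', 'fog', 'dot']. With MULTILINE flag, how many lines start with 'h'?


With MULTILINE flag, ^ matches the start of each line.
Lines: ['fig', 'run', 'cot', 'fog', 'dot']
Checking which lines start with 'h':
  Line 1: 'fig' -> no
  Line 2: 'run' -> no
  Line 3: 'cot' -> no
  Line 4: 'fog' -> no
  Line 5: 'dot' -> no
Matching lines: []
Count: 0

0


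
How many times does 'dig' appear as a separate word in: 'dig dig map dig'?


Scanning each word for exact match 'dig':
  Word 1: 'dig' -> MATCH
  Word 2: 'dig' -> MATCH
  Word 3: 'map' -> no
  Word 4: 'dig' -> MATCH
Total matches: 3

3
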